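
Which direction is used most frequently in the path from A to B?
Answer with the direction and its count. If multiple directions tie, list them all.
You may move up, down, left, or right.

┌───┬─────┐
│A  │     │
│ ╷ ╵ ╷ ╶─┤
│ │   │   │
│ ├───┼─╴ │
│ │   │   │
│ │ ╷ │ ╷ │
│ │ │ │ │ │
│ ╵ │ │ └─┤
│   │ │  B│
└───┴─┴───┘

Directions: right, down, right, up, right, down, right, down, left, down, down, right
Counts: {'right': 5, 'down': 5, 'up': 1, 'left': 1}
Most common: down and right (tied at 5 times each)

Solution:

┌───┬─────┐
│A ↓│↱ ↓  │
│ ╷ ╵ ╷ ╶─┤
│ │↳ ↑│↳ ↓│
│ ├───┼─╴ │
│ │   │↓ ↲│
│ │ ╷ │ ╷ │
│ │ │ │↓│ │
│ ╵ │ │ └─┤
│   │ │↳ B│
└───┴─┴───┘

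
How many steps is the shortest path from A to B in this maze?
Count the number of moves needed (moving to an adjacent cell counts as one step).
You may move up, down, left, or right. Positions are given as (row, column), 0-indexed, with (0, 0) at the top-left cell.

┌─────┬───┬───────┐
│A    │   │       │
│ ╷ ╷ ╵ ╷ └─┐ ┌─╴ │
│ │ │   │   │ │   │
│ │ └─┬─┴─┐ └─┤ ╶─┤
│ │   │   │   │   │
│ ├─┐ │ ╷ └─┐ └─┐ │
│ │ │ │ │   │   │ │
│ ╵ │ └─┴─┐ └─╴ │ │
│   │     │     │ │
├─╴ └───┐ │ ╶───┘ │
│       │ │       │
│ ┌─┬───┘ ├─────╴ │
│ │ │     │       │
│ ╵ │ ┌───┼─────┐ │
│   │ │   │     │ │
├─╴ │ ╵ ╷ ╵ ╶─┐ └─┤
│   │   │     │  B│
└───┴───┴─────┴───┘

Using BFS to find shortest path:
Start: (0, 0), End: (8, 8)
Path found:
(0,0) → (0,1) → (1,1) → (2,1) → (2,2) → (3,2) → (4,2) → (4,3) → (4,4) → (5,4) → (6,4) → (6,3) → (6,2) → (7,2) → (8,2) → (8,3) → (7,3) → (7,4) → (8,4) → (8,5) → (7,5) → (7,6) → (7,7) → (8,7) → (8,8)
Number of steps: 24

Solution:

┌─────┬───┬───────┐
│A ↓  │   │       │
│ ╷ ╷ ╵ ╷ └─┐ ┌─╴ │
│ │↓│   │   │ │   │
│ │ └─┬─┴─┐ └─┤ ╶─┤
│ │↳ ↓│   │   │   │
│ ├─┐ │ ╷ └─┐ └─┐ │
│ │ │↓│ │   │   │ │
│ ╵ │ └─┴─┐ └─╴ │ │
│   │↳ → ↓│     │ │
├─╴ └───┐ │ ╶───┘ │
│       │↓│       │
│ ┌─┬───┘ ├─────╴ │
│ │ │↓ ← ↲│       │
│ ╵ │ ┌───┼─────┐ │
│   │↓│↱ ↓│↱ → ↓│ │
├─╴ │ ╵ ╷ ╵ ╶─┐ └─┤
│   │↳ ↑│↳ ↑  │↳ B│
└───┴───┴─────┴───┘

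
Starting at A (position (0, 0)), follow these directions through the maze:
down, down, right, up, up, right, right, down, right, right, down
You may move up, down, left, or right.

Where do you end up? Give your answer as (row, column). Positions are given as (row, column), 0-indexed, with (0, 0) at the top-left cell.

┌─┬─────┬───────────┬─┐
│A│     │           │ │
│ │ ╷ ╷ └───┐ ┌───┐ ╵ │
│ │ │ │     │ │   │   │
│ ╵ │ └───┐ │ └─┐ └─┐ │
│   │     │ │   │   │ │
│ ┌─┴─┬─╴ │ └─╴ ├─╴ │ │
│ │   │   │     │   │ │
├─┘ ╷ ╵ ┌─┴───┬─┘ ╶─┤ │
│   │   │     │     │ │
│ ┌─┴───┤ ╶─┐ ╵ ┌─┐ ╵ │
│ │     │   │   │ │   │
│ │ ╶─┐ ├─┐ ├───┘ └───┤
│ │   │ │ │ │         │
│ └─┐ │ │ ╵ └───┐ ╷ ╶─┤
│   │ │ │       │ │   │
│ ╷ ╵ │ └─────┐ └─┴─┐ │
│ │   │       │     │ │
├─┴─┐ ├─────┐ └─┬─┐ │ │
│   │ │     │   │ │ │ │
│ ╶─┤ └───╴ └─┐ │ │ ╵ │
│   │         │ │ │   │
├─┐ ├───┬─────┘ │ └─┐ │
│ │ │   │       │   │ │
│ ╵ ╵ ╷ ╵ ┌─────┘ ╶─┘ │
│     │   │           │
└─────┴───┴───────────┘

Following directions step by step:
Start: (0, 0)
  down: (0, 0) → (1, 0)
  down: (1, 0) → (2, 0)
  right: (2, 0) → (2, 1)
  up: (2, 1) → (1, 1)
  up: (1, 1) → (0, 1)
  right: (0, 1) → (0, 2)
  right: (0, 2) → (0, 3)
  down: (0, 3) → (1, 3)
  right: (1, 3) → (1, 4)
  right: (1, 4) → (1, 5)
  down: (1, 5) → (2, 5)
Final position: (2, 5)

Path taken:

┌─┬─────┬───────────┬─┐
│A│↱ → ↓│           │ │
│ │ ╷ ╷ └───┐ ┌───┐ ╵ │
│↓│↑│ │↳ → ↓│ │   │   │
│ ╵ │ └───┐ │ └─┐ └─┐ │
│↳ ↑│     │B│   │   │ │
│ ┌─┴─┬─╴ │ └─╴ ├─╴ │ │
│ │   │   │     │   │ │
├─┘ ╷ ╵ ┌─┴───┬─┘ ╶─┤ │
│   │   │     │     │ │
│ ┌─┴───┤ ╶─┐ ╵ ┌─┐ ╵ │
│ │     │   │   │ │   │
│ │ ╶─┐ ├─┐ ├───┘ └───┤
│ │   │ │ │ │         │
│ └─┐ │ │ ╵ └───┐ ╷ ╶─┤
│   │ │ │       │ │   │
│ ╷ ╵ │ └─────┐ └─┴─┐ │
│ │   │       │     │ │
├─┴─┐ ├─────┐ └─┬─┐ │ │
│   │ │     │   │ │ │ │
│ ╶─┤ └───╴ └─┐ │ │ ╵ │
│   │         │ │ │   │
├─┐ ├───┬─────┘ │ └─┐ │
│ │ │   │       │   │ │
│ ╵ ╵ ╷ ╵ ┌─────┘ ╶─┘ │
│     │   │           │
└─────┴───┴───────────┘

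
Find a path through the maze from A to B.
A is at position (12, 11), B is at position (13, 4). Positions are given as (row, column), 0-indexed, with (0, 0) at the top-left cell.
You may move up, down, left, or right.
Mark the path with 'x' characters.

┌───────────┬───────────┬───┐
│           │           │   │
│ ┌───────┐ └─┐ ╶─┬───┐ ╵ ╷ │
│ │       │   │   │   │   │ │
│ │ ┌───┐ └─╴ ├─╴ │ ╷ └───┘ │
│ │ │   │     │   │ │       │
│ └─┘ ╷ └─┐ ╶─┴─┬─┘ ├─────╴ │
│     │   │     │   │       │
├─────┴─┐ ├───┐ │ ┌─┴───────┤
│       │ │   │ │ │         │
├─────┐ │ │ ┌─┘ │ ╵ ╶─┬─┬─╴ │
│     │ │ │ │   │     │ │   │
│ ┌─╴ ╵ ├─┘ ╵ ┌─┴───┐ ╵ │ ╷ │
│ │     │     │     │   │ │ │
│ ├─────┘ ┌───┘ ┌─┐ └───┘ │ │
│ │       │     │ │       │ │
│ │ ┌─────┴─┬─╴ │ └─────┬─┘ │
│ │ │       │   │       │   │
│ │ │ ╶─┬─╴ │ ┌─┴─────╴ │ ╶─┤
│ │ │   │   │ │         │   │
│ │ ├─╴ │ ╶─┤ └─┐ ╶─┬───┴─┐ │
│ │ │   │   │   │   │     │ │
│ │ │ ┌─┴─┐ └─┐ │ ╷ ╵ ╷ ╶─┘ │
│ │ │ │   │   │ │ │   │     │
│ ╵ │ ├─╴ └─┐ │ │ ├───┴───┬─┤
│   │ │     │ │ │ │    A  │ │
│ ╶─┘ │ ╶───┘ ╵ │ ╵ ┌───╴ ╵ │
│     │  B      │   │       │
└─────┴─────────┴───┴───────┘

Finding the shortest path from (12, 11) to (13, 4):
Path length: 44 steps
Directions: left → left → down → left → up → up → up → right → down → right → up → right → down → right → right → up → up → left → up → right → up → up → up → left → down → down → left → left → left → up → left → left → down → down → left → down → down → right → down → down → down → left → left → left

Solution:

┌───────────┬───────────┬───┐
│           │           │   │
│ ┌───────┐ └─┐ ╶─┬───┐ ╵ ╷ │
│ │       │   │   │   │   │ │
│ │ ┌───┐ └─╴ ├─╴ │ ╷ └───┘ │
│ │ │   │     │   │ │       │
│ └─┘ ╷ └─┐ ╶─┴─┬─┘ ├─────╴ │
│     │   │     │   │       │
├─────┴─┐ ├───┐ │ ┌─┴───────┤
│       │ │   │ │ │         │
├─────┐ │ │ ┌─┘ │ ╵ ╶─┬─┬─╴ │
│     │ │ │ │   │     │ │x x│
│ ┌─╴ ╵ ├─┘ ╵ ┌─┴───┐ ╵ │ ╷ │
│ │     │     │x x x│   │x│x│
│ ├─────┘ ┌───┘ ┌─┐ └───┘ │ │
│ │       │    x│ │x x x x│x│
│ │ ┌─────┴─┬─╴ │ └─────┬─┘ │
│ │ │       │x x│       │x x│
│ │ │ ╶─┬─╴ │ ┌─┴─────╴ │ ╶─┤
│ │ │   │   │x│         │x x│
│ │ ├─╴ │ ╶─┤ └─┐ ╶─┬───┴─┐ │
│ │ │   │   │x x│x x│x x  │x│
│ │ │ ┌─┴─┐ └─┐ │ ╷ ╵ ╷ ╶─┘ │
│ │ │ │   │   │x│x│x x│x x x│
│ ╵ │ ├─╴ └─┐ │ │ ├───┴───┬─┤
│   │ │     │ │x│x│x x A  │ │
│ ╶─┘ │ ╶───┘ ╵ │ ╵ ┌───╴ ╵ │
│     │  B x x x│x x│       │
└─────┴─────────┴───┴───────┘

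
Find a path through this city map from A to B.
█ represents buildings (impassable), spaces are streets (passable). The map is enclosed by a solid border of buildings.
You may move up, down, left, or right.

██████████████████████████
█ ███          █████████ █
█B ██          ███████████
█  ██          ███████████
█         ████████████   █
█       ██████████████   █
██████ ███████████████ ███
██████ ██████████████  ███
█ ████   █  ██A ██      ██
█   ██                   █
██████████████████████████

Finding the shortest path from A to B:
Movement: cardinal only
Path length: 21 steps
Directions: down → left → left → left → left → left → left → up → left → left → up → up → up → up → left → left → left → left → up → up → left

Solution:

██████████████████████████
█ ███          █████████ █
█B↰██          ███████████
█ ↑██          ███████████
█ ↑←←←↰   ████████████   █
█     ↑ ██████████████   █
██████↑███████████████ ███
██████↑██████████████  ███
█ ████↑←↰█  ██A ██      ██
█   ██  ↑←←←←←↲          █
██████████████████████████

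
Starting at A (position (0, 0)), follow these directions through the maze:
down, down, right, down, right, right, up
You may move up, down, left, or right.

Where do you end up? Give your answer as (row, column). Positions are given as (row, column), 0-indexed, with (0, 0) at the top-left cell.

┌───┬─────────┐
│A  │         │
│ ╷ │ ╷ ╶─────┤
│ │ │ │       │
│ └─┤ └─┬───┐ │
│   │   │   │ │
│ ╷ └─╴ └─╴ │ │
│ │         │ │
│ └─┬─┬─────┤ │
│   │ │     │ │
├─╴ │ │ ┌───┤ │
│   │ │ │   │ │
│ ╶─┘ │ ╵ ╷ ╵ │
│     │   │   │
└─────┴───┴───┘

Following directions step by step:
Start: (0, 0)
  down: (0, 0) → (1, 0)
  down: (1, 0) → (2, 0)
  right: (2, 0) → (2, 1)
  down: (2, 1) → (3, 1)
  right: (3, 1) → (3, 2)
  right: (3, 2) → (3, 3)
  up: (3, 3) → (2, 3)
Final position: (2, 3)

Path taken:

┌───┬─────────┐
│A  │         │
│ ╷ │ ╷ ╶─────┤
│↓│ │ │       │
│ └─┤ └─┬───┐ │
│↳ ↓│  B│   │ │
│ ╷ └─╴ └─╴ │ │
│ │↳ → ↑    │ │
│ └─┬─┬─────┤ │
│   │ │     │ │
├─╴ │ │ ┌───┤ │
│   │ │ │   │ │
│ ╶─┘ │ ╵ ╷ ╵ │
│     │   │   │
└─────┴───┴───┘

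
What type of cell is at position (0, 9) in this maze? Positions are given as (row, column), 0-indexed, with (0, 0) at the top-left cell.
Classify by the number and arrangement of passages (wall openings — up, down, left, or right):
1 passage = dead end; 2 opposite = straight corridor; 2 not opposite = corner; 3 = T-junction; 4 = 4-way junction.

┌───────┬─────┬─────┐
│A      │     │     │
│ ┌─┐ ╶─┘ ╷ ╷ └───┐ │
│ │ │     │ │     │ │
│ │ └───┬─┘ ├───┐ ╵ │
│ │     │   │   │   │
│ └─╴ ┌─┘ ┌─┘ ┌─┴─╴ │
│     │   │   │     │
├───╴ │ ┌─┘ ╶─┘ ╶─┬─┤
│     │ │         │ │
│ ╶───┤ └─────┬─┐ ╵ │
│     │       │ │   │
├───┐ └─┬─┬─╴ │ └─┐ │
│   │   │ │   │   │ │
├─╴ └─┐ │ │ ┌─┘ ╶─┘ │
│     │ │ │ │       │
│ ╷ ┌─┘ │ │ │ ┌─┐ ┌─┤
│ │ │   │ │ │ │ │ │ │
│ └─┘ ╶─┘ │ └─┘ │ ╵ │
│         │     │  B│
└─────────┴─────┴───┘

Checking cell at (0, 9):
Number of passages: 2
Cell type: corner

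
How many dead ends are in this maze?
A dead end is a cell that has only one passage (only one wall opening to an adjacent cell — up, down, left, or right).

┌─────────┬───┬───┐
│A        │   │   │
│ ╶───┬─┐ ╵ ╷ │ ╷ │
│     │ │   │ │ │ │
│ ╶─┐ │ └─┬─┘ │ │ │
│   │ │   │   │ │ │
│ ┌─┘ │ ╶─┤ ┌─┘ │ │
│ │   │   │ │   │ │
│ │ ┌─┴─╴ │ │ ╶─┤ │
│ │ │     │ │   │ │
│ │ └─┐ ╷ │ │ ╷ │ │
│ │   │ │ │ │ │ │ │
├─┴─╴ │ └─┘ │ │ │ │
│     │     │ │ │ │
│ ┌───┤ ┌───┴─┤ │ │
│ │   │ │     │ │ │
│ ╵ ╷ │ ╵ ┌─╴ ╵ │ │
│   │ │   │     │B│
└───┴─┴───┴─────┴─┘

Checking each cell for number of passages:

Dead ends found at positions:
  (1, 3)
  (2, 1)
  (2, 4)
  (4, 2)
  (5, 0)
  (5, 4)
  (6, 6)
  (8, 2)
  (8, 5)
  (8, 8)
Total dead ends: 10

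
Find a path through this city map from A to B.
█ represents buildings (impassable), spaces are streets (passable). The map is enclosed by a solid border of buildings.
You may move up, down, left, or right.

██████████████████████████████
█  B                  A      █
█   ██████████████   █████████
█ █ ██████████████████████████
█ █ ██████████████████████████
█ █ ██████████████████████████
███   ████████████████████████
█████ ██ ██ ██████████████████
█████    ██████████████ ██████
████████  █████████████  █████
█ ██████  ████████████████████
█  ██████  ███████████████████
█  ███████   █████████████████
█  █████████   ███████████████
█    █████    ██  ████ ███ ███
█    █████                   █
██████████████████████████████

Finding the shortest path from A to B:
Movement: cardinal only
Path length: 19 steps
Directions: left → left → left → left → left → left → left → left → left → left → left → left → left → left → left → left → left → left → left

Solution:

██████████████████████████████
█  B←←←←←←←←←←←←←←←←←←A      █
█   ██████████████   █████████
█ █ ██████████████████████████
█ █ ██████████████████████████
█ █ ██████████████████████████
███   ████████████████████████
█████ ██ ██ ██████████████████
█████    ██████████████ ██████
████████  █████████████  █████
█ ██████  ████████████████████
█  ██████  ███████████████████
█  ███████   █████████████████
█  █████████   ███████████████
█    █████    ██  ████ ███ ███
█    █████                   █
██████████████████████████████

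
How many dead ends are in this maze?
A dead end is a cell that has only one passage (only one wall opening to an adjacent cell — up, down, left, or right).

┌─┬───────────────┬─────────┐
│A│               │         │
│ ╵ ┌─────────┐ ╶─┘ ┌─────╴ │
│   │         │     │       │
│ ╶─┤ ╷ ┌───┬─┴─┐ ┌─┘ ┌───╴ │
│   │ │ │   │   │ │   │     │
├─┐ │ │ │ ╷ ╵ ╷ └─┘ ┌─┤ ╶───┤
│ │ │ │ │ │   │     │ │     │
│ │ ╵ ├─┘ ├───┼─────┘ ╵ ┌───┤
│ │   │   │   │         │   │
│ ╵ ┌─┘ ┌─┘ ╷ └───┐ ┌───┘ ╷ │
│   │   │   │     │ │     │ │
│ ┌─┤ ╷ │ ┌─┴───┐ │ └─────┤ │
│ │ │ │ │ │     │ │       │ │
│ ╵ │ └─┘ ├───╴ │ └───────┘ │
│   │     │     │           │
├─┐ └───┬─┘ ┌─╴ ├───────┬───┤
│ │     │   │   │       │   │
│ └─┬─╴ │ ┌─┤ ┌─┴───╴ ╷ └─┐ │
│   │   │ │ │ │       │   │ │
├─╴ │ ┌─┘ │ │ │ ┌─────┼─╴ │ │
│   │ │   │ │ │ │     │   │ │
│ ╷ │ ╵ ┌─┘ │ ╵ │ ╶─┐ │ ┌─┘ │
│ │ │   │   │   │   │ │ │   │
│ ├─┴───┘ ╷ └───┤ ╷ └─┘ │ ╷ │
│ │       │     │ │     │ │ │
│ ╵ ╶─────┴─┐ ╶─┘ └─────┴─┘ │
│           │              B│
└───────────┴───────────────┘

Checking each cell for number of passages:

Dead ends found at positions:
  (0, 0)
  (0, 8)
  (1, 6)
  (2, 8)
  (3, 0)
  (3, 3)
  (3, 10)
  (3, 13)
  (4, 7)
  (5, 10)
  (6, 1)
  (6, 3)
  (6, 5)
  (6, 12)
  (8, 0)
  (8, 8)
  (8, 12)
  (9, 5)
  (11, 1)
  (11, 10)
  (12, 7)
  (12, 12)
  (13, 5)
Total dead ends: 23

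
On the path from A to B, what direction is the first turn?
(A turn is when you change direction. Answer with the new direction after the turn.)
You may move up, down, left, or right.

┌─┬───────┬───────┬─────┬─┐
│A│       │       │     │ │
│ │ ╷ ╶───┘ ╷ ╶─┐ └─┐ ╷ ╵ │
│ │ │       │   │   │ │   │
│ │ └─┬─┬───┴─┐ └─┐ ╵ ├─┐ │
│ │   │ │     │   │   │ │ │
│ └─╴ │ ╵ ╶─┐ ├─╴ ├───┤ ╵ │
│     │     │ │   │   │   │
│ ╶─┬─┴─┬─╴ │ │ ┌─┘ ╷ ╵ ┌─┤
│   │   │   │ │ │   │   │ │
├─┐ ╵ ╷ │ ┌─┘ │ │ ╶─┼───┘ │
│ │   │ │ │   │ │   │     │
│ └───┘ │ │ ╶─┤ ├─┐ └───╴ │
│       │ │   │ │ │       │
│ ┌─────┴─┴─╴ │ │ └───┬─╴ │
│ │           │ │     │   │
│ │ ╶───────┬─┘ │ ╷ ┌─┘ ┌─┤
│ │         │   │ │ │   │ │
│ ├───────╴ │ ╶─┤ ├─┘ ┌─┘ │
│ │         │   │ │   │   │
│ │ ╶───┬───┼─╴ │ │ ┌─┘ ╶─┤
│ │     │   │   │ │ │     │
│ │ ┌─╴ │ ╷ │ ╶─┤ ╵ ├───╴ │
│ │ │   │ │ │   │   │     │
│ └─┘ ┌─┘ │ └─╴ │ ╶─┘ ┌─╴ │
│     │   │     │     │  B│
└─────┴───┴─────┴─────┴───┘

Directions: down, down, down, right, right, up, left, up, up, right, down, right, right, right, up, right, right, right, down, right, down, right, up, up, right, down, right, down, down, left, down, left, up, left, down, left, down, right, down, right, right, right, down, left, down, left, down, left, down, down, left, down, right, right, up, right, right, down
First turn direction: right

Solution:

┌─┬───────┬───────┬─────┬─┐
│A│↱ ↓    │↱ → → ↓│  ↱ ↓│ │
│ │ ╷ ╶───┘ ╷ ╶─┐ └─┐ ╷ ╵ │
│↓│↑│↳ → → ↑│   │↳ ↓│↑│↳ ↓│
│ │ └─┬─┬───┴─┐ └─┐ ╵ ├─┐ │
│↓│↑ ↰│ │     │   │↳ ↑│ │↓│
│ └─╴ │ ╵ ╶─┐ ├─╴ ├───┤ ╵ │
│↳ → ↑│     │ │   │↓ ↰│↓ ↲│
│ ╶─┬─┴─┬─╴ │ │ ┌─┘ ╷ ╵ ┌─┤
│   │   │   │ │ │↓ ↲│↑ ↲│ │
├─┐ ╵ ╷ │ ┌─┘ │ │ ╶─┼───┘ │
│ │   │ │ │   │ │↳ ↓│     │
│ └───┘ │ │ ╶─┤ ├─┐ └───╴ │
│       │ │   │ │ │↳ → → ↓│
│ ┌─────┴─┴─╴ │ │ └───┬─╴ │
│ │           │ │     │↓ ↲│
│ │ ╶───────┬─┘ │ ╷ ┌─┘ ┌─┤
│ │         │   │ │ │↓ ↲│ │
│ ├───────╴ │ ╶─┤ ├─┘ ┌─┘ │
│ │         │   │ │↓ ↲│   │
│ │ ╶───┬───┼─╴ │ │ ┌─┘ ╶─┤
│ │     │   │   │ │↓│     │
│ │ ┌─╴ │ ╷ │ ╶─┤ ╵ ├───╴ │
│ │ │   │ │ │   │↓ ↲│↱ → ↓│
│ └─┘ ┌─┘ │ └─╴ │ ╶─┘ ┌─╴ │
│     │   │     │↳ → ↑│  B│
└─────┴───┴─────┴─────┴───┘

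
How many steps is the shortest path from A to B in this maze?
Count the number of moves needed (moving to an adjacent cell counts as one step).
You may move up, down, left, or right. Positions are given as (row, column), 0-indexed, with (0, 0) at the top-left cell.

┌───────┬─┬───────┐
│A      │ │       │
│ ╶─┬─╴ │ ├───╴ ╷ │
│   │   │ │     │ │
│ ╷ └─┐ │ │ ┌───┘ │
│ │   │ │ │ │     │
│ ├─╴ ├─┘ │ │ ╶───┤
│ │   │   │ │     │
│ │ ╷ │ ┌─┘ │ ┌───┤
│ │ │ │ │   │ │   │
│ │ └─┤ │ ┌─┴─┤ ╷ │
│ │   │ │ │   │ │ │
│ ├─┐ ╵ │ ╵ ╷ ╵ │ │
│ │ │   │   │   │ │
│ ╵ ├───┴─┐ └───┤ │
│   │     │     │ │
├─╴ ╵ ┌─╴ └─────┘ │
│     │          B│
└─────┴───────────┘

Using BFS to find shortest path:
Start: (0, 0), End: (8, 8)
Path found:
(0,0) → (1,0) → (2,0) → (3,0) → (4,0) → (5,0) → (6,0) → (7,0) → (7,1) → (8,1) → (8,2) → (7,2) → (7,3) → (7,4) → (8,4) → (8,5) → (8,6) → (8,7) → (8,8)
Number of steps: 18

Solution:

┌───────┬─┬───────┐
│A      │ │       │
│ ╶─┬─╴ │ ├───╴ ╷ │
│↓  │   │ │     │ │
│ ╷ └─┐ │ │ ┌───┘ │
│↓│   │ │ │ │     │
│ ├─╴ ├─┘ │ │ ╶───┤
│↓│   │   │ │     │
│ │ ╷ │ ┌─┘ │ ┌───┤
│↓│ │ │ │   │ │   │
│ │ └─┤ │ ┌─┴─┤ ╷ │
│↓│   │ │ │   │ │ │
│ ├─┐ ╵ │ ╵ ╷ ╵ │ │
│↓│ │   │   │   │ │
│ ╵ ├───┴─┐ └───┤ │
│↳ ↓│↱ → ↓│     │ │
├─╴ ╵ ┌─╴ └─────┘ │
│  ↳ ↑│  ↳ → → → B│
└─────┴───────────┘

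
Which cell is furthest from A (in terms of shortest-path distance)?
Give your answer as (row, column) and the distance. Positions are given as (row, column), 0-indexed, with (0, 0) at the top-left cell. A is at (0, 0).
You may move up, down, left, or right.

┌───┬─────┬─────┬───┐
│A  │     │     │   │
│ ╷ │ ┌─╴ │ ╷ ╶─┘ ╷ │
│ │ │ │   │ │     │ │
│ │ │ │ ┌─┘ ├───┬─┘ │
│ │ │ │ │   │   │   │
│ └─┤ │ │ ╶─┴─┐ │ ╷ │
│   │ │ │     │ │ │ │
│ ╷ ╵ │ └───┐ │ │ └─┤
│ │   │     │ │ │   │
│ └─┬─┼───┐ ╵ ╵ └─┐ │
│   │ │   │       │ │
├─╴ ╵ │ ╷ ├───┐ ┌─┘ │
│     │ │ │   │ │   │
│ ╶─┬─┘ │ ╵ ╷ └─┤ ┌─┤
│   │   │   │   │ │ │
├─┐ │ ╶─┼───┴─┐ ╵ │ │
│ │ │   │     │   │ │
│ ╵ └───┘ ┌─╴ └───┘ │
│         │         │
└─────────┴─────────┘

Computing BFS distances from A to all cells:
Furthest cell: (8, 3)
Distance: 61 steps

Path from A to the furthest cell:

┌───┬─────┬─────┬───┐
│A  │↱ → ↓│↱ ↓  │↱ ↓│
│ ╷ │ ┌─╴ │ ╷ ╶─┘ ╷ │
│↓│ │↑│↓ ↲│↑│↳ → ↑│↓│
│ │ │ │ ┌─┘ ├───┬─┘ │
│↓│ │↑│↓│↱ ↑│   │↓ ↲│
│ └─┤ │ │ ╶─┴─┐ │ ╷ │
│↳ ↓│↑│↓│↑ ← ↰│ │↓│ │
│ ╷ ╵ │ └───┐ │ │ └─┤
│ │↳ ↑│↳ → ↓│↑│ │↳ ↓│
│ └─┬─┼───┐ ╵ ╵ └─┐ │
│   │ │↓ ↰│↳ ↑    │↓│
├─╴ ╵ │ ╷ ├───┐ ┌─┘ │
│     │↓│↑│↓ ↰│ │↓ ↲│
│ ╶─┬─┘ │ ╵ ╷ └─┤ ┌─┤
│   │↓ ↲│↑ ↲│↑ ↰│↓│ │
├─┐ │ ╶─┼───┴─┐ ╵ │ │
│ │ │↳ B│     │↑ ↲│ │
│ ╵ └───┘ ┌─╴ └───┘ │
│         │         │
└─────────┴─────────┘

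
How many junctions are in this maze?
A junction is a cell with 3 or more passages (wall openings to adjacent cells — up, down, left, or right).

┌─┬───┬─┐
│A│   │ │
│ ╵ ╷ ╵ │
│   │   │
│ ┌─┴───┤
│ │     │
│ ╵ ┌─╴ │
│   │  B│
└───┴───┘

Checking each cell for number of passages:

Junctions found (3+ passages):
  (1, 0): 3 passages
Total junctions: 1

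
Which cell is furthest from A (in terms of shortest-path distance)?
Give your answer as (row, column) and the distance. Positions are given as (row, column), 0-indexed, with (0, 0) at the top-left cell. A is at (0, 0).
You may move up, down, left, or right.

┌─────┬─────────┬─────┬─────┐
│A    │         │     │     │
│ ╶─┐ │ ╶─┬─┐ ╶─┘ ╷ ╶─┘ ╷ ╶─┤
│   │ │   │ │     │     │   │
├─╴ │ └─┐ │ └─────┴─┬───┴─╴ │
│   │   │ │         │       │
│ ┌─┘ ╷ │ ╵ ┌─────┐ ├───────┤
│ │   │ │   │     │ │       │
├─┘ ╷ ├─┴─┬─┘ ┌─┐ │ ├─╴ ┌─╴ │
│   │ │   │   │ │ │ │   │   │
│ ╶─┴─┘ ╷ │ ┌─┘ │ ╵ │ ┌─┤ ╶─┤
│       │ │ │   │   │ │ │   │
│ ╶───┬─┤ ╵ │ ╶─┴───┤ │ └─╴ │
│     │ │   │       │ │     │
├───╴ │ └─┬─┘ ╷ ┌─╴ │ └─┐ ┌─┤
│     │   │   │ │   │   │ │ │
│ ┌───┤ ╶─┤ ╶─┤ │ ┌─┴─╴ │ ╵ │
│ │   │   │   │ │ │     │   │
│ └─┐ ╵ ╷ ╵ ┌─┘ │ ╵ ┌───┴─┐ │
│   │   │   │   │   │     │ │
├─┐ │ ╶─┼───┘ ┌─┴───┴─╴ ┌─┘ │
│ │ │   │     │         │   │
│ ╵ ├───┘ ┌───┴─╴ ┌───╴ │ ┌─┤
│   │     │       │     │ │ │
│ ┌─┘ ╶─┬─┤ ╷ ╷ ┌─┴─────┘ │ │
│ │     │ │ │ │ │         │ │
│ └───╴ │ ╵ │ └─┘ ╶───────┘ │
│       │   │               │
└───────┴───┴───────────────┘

Computing BFS distances from A to all cells:
Furthest cell: (11, 9)
Distance: 90 steps

Path from A to the furthest cell:

┌─────┬─────────┬─────┬─────┐
│A → ↓│         │     │     │
│ ╶─┐ │ ╶─┬─┐ ╶─┘ ╷ ╶─┘ ╷ ╶─┤
│   │↓│   │ │     │     │   │
├─╴ │ └─┐ │ └─────┴─┬───┴─╴ │
│   │↓  │ │         │       │
│ ┌─┘ ╷ │ ╵ ┌─────┐ ├───────┤
│ │↓ ↲│ │   │     │ │  ↱ → ↓│
├─┘ ╷ ├─┴─┬─┘ ┌─┐ │ ├─╴ ┌─╴ │
│↓ ↲│ │   │   │ │ │ │↱ ↑│↓ ↲│
│ ╶─┴─┘ ╷ │ ┌─┘ │ ╵ │ ┌─┤ ╶─┤
│↓      │ │ │   │   │↑│ │↳ ↓│
│ ╶───┬─┤ ╵ │ ╶─┴───┤ │ └─╴ │
│↳ → ↓│ │   │  ↱ → ↓│↑│  ↓ ↲│
├───╴ │ └─┬─┘ ╷ ┌─╴ │ └─┐ ┌─┤
│↓ ← ↲│   │   │↑│↓ ↲│↑ ↰│↓│ │
│ ┌───┤ ╶─┤ ╶─┤ │ ┌─┴─╴ │ ╵ │
│↓│   │   │   │↑│↓│↱ → ↑│↳ ↓│
│ └─┐ ╵ ╷ ╵ ┌─┘ │ ╵ ┌───┴─┐ │
│↳ ↓│   │   │↱ ↑│↳ ↑│     │↓│
├─┐ │ ╶─┼───┘ ┌─┴───┴─╴ ┌─┘ │
│ │↓│   │↱ → ↑│  ↱ → → ↓│↓ ↲│
│ ╵ ├───┘ ┌───┴─╴ ┌───╴ │ ┌─┤
│↓ ↲│↱ → ↑│  ↱ → ↑│B ← ↲│↓│ │
│ ┌─┘ ╶─┬─┤ ╷ ╷ ┌─┴─────┘ │ │
│↓│  ↑ ↰│ │ │↑│ │↓ ← ← ← ↲│ │
│ └───╴ │ ╵ │ └─┘ ╶───────┘ │
│↳ → → ↑│   │↑ ← ↲          │
└───────┴───┴───────────────┘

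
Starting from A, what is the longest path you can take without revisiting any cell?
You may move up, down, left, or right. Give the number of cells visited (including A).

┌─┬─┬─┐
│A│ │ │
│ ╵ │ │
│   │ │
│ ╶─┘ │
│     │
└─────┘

Finding longest simple path using DFS:
Start: (0, 0)
Longest path visits 7 cells
Path: A → down → down → right → right → up → up

Solution:

┌─┬─┬─┐
│A│ │B│
│ ╵ │ │
│↓  │↑│
│ ╶─┘ │
│↳ → ↑│
└─────┘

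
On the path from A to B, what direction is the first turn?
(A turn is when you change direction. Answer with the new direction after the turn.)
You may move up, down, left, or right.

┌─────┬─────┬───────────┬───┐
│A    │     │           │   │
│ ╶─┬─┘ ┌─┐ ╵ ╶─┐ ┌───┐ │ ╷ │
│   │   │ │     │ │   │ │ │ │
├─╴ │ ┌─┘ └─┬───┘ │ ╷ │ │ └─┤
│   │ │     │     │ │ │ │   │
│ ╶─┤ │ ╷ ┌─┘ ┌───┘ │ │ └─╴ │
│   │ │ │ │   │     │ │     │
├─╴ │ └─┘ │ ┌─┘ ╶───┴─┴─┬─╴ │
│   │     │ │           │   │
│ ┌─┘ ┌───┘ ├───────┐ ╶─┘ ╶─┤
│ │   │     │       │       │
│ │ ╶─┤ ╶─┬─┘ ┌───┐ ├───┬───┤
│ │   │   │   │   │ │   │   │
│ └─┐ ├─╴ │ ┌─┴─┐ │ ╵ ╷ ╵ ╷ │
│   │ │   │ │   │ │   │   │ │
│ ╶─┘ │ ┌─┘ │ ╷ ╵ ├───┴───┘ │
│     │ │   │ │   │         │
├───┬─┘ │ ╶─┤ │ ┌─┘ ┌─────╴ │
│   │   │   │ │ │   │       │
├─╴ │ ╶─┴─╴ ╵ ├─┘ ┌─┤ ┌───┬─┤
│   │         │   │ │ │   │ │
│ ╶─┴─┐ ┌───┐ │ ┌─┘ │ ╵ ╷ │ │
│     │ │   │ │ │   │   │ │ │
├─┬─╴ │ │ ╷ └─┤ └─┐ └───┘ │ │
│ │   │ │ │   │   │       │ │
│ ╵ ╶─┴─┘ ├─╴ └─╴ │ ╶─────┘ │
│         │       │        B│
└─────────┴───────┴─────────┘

Directions: down, right, down, left, down, right, down, left, down, down, down, down, right, right, up, up, left, up, right, up, up, up, up, right, up, right, right, down, right, up, right, right, down, down, left, left, down, left, down, down, left, left, down, right, down, left, down, down, left, down, right, right, right, up, left, up, right, up, up, right, up, right, right, right, down, down, right, up, right, down, right, up, right, down, down, down, left, left, left, down, down, right, up, right, down, down, left, left, left, down, right, right, right, right
First turn direction: right

Solution:

┌─────┬─────┬───────────┬───┐
│A    │↱ → ↓│↱ → ↓      │   │
│ ╶─┬─┘ ┌─┐ ╵ ╶─┐ ┌───┐ │ ╷ │
│↳ ↓│↱ ↑│ │↳ ↑  │↓│   │ │ │ │
├─╴ │ ┌─┘ └─┬───┘ │ ╷ │ │ └─┤
│↓ ↲│↑│     │↓ ← ↲│ │ │ │   │
│ ╶─┤ │ ╷ ┌─┘ ┌───┘ │ │ └─╴ │
│↳ ↓│↑│ │ │↓ ↲│     │ │     │
├─╴ │ └─┘ │ ┌─┘ ╶───┴─┴─┬─╴ │
│↓ ↲│↑    │↓│           │   │
│ ┌─┘ ┌───┘ ├───────┐ ╶─┘ ╶─┤
│↓│↱ ↑│↓ ← ↲│↱ → → ↓│       │
│ │ ╶─┤ ╶─┬─┘ ┌───┐ ├───┬───┤
│↓│↑ ↰│↳ ↓│↱ ↑│   │↓│↱ ↓│↱ ↓│
│ └─┐ ├─╴ │ ┌─┴─┐ │ ╵ ╷ ╵ ╷ │
│↓  │↑│↓ ↲│↑│   │ │↳ ↑│↳ ↑│↓│
│ ╶─┘ │ ┌─┘ │ ╷ ╵ ├───┴───┘ │
│↳ → ↑│↓│↱ ↑│ │   │        ↓│
├───┬─┘ │ ╶─┤ │ ┌─┘ ┌─────╴ │
│   │↓ ↲│↑ ↰│ │ │   │↓ ← ← ↲│
├─╴ │ ╶─┴─╴ ╵ ├─┘ ┌─┤ ┌───┬─┤
│   │↳ → → ↑  │   │ │↓│↱ ↓│ │
│ ╶─┴─┐ ┌───┐ │ ┌─┘ │ ╵ ╷ │ │
│     │ │   │ │ │   │↳ ↑│↓│ │
├─┬─╴ │ │ ╷ └─┤ └─┐ └───┘ │ │
│ │   │ │ │   │   │↓ ← ← ↲│ │
│ ╵ ╶─┴─┘ ├─╴ └─╴ │ ╶─────┘ │
│         │       │↳ → → → B│
└─────────┴───────┴─────────┘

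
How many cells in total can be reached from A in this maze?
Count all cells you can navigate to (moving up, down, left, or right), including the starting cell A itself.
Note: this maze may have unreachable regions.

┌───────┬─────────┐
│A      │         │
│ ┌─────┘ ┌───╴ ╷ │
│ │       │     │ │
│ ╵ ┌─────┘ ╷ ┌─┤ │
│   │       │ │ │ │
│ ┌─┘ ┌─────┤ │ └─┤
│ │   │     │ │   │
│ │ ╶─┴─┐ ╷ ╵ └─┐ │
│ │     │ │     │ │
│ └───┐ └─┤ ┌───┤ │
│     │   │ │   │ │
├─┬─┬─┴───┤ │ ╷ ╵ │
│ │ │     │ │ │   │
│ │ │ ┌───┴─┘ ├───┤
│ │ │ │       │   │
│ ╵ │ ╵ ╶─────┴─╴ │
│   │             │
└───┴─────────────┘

Using BFS/flood-fill to find all reachable cells from A:
Maze size: 9 × 9 = 81 total cells
33 cell(s) are walled off and cannot be reached from A.
Reachable cells: 48

Reachable region (· marks reachable cells):

┌───────┬─────────┐
│A · · ·│· · · · ·│
│ ┌─────┘ ┌───╴ ╷ │
│·│· · · ·│· · ·│·│
│ ╵ ┌─────┘ ╷ ┌─┤ │
│· ·│· · · ·│·│ │·│
│ ┌─┘ ┌─────┤ │ └─┤
│·│· ·│· · ·│·│   │
│ │ ╶─┴─┐ ╷ ╵ └─┐ │
│·│· · ·│·│· · ·│ │
│ └───┐ └─┤ ┌───┤ │
│· · ·│· ·│·│   │ │
├─┬─┬─┴───┤ │ ╷ ╵ │
│ │ │     │·│ │   │
│ │ │ ┌───┴─┘ ├───┤
│ │ │ │       │   │
│ ╵ │ ╵ ╶─────┴─╴ │
│   │             │
└───┴─────────────┘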